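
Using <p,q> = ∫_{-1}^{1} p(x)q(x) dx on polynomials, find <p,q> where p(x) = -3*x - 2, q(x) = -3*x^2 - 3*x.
<p,q> = 10

Expand the product: p(x)·q(x) = 9*x^3 + 15*x^2 + 6*x.
∫_{-1}^{1} of each monomial x^k gives [2/(k+1) if k even, 0 if k odd]. Integrating term-by-term (or equivalently evaluating the antiderivative F(x) = 9*x^4/4 + 5*x^3 + 3*x^2 at the endpoints):
  F(1) − F(−1) = 41/4 − (1/4) = 10.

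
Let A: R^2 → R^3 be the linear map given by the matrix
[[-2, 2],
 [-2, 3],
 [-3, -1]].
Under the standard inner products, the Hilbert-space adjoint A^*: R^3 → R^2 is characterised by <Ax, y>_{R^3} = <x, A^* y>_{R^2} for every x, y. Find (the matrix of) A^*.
A^* = A^T =
[[-2, -2, -3],
 [2, 3, -1]]

For real matrices with standard dot products, the defining identity <Ax, y> = <x, A^* y> gives (Ax)^T y = x^T (A^*) y, i.e. x^T A^T y = x^T (A^*) y. Since this holds for all x, y, we must have A^* = A^T. Therefore
A^* =
[[-2, -2, -3],
 [2, 3, -1]].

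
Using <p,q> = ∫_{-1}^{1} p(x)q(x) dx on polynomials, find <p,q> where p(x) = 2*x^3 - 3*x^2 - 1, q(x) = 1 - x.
<p,q> = -24/5

Expand the product: p(x)·q(x) = -2*x^4 + 5*x^3 - 3*x^2 + x - 1.
∫_{-1}^{1} of each monomial x^k gives [2/(k+1) if k even, 0 if k odd]. Integrating term-by-term (or equivalently evaluating the antiderivative F(x) = -2*x^5/5 + 5*x^4/4 - x^3 + x^2/2 - x at the endpoints):
  F(1) − F(−1) = -13/20 − (83/20) = -24/5.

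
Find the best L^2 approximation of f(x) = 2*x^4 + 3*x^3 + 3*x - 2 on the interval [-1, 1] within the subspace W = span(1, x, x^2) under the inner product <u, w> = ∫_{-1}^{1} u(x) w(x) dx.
g(x) = 12*x^2/7 + 24*x/5 - 76/35

The best approximation g ∈ W is the orthogonal projection of f onto W. Writing g = a_0 + a_1 x + a_2 x^2, the coefficients solve the normal equations G · a = b where
  G_{ij} = <φ_i, φ_j> and b_i = <f, φ_i>, with φ_0 = 1, φ_1 = x, φ_2 = x^2.
G =
  [2, 0, 2/3]
  [0, 2/3, 0]
  [2/3, 0, 2/5],
b = (-16/5, 16/5, -16/21).
Solving gives a_0 = -76/35, a_1 = 24/5, a_2 = 12/7, so
  g(x) = 12*x^2/7 + 24*x/5 - 76/35.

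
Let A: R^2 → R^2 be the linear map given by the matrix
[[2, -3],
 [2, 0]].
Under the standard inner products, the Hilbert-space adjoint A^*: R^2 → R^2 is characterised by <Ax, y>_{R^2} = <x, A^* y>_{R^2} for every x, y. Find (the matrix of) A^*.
A^* = A^T =
[[2, 2],
 [-3, 0]]

For real matrices with standard dot products, the defining identity <Ax, y> = <x, A^* y> gives (Ax)^T y = x^T (A^*) y, i.e. x^T A^T y = x^T (A^*) y. Since this holds for all x, y, we must have A^* = A^T. Therefore
A^* =
[[2, 2],
 [-3, 0]].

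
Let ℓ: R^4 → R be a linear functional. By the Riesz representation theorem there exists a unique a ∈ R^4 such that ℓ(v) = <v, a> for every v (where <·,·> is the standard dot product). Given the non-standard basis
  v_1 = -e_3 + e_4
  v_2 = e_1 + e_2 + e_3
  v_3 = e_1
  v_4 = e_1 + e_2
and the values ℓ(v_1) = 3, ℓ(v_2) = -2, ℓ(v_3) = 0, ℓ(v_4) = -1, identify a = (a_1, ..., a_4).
a = (0, -1, -1, 2)

Write a = (a_1, ..., a_4) in the standard basis. For each basis vector v_i, ℓ(v_i) = <v_i, a> is a linear equation in the a_j's. Collect the n equations into a matrix system V a = ℓ, where row i of V is v_i (expressed in the standard basis). Since V is invertible (lower-triangular with 1s on the diagonal, up to permutation), solve by back-substitution:
  V =
[[0, 0, -1, 1],
 [1, 1, 1, 0],
 [1, 0, 0, 0],
 [1, 1, 0, 0]]
  V a = (3, -2, 0, -1)
Solving gives a = (0, -1, -1, 2).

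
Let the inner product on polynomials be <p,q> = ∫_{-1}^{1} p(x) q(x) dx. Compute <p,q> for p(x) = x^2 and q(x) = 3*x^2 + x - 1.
<p,q> = 8/15

Expand the product: p(x)·q(x) = 3*x^4 + x^3 - x^2.
∫_{-1}^{1} of each monomial x^k gives [2/(k+1) if k even, 0 if k odd]. Integrating term-by-term (or equivalently evaluating the antiderivative F(x) = 3*x^5/5 + x^4/4 - x^3/3 at the endpoints):
  F(1) − F(−1) = 31/60 − (-1/60) = 8/15.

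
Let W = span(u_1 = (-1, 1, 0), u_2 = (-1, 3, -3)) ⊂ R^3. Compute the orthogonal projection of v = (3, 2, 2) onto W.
proj_W(v) = (9/22, -13/22, 3/11)

Set up U = [u_1 | ... | u_2] ∈ R^(3×2). The projector onto W = col(U) is P = U (U^T U)^(-1) U^T.
Compute U^T U =
  [2, 4]
  [4, 19],
and U^T v = (-1, -3).
Solve U^T U · c = U^T v for the coefficients: c = (-7/22, -1/11). The projection is proj_W(v) = U c.
Check: (v - proj_W(v)) · u_1 = 0  (should be 0).
Check: (v - proj_W(v)) · u_2 = 0  (should be 0).
Result: proj_W(v) = (9/22, -13/22, 3/11).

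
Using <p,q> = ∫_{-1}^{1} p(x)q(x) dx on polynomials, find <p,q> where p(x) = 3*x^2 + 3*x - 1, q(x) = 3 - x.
<p,q> = -2

Expand the product: p(x)·q(x) = -3*x^3 + 6*x^2 + 10*x - 3.
∫_{-1}^{1} of each monomial x^k gives [2/(k+1) if k even, 0 if k odd]. Integrating term-by-term (or equivalently evaluating the antiderivative F(x) = -3*x^4/4 + 2*x^3 + 5*x^2 - 3*x at the endpoints):
  F(1) − F(−1) = 13/4 − (21/4) = -2.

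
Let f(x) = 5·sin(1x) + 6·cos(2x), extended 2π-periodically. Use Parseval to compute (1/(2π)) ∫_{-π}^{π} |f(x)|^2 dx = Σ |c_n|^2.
Σ |c_n|^2 = 61/2

Expand |f|^2 and use orthogonality of {sin(nx), cos(mx)} on [-π, π]:
  ∫_{-π}^{π} sin(nx)^2 dx = π, ∫ cos(mx)^2 dx = π, and cross terms integrate to 0.
So ∫_{-π}^{π} f(x)^2 dx = 5^2 · π + 6^2 · π = (25 + 36)π.
Divide by 2π: (25 + 36)/2 = 61/2.
By Parseval, this equals Σ |c_n|^2.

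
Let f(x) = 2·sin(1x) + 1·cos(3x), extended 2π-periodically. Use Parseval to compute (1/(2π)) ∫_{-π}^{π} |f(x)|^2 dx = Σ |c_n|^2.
Σ |c_n|^2 = 5/2

Expand |f|^2 and use orthogonality of {sin(nx), cos(mx)} on [-π, π]:
  ∫_{-π}^{π} sin(nx)^2 dx = π, ∫ cos(mx)^2 dx = π, and cross terms integrate to 0.
So ∫_{-π}^{π} f(x)^2 dx = 2^2 · π + 1^2 · π = (4 + 1)π.
Divide by 2π: (4 + 1)/2 = 5/2.
By Parseval, this equals Σ |c_n|^2.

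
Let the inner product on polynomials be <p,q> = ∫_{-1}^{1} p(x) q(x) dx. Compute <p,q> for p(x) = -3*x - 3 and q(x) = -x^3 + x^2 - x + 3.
<p,q> = -84/5

Expand the product: p(x)·q(x) = 3*x^4 - 6*x - 9.
∫_{-1}^{1} of each monomial x^k gives [2/(k+1) if k even, 0 if k odd]. Integrating term-by-term (or equivalently evaluating the antiderivative F(x) = 3*x^5/5 - 3*x^2 - 9*x at the endpoints):
  F(1) − F(−1) = -57/5 − (27/5) = -84/5.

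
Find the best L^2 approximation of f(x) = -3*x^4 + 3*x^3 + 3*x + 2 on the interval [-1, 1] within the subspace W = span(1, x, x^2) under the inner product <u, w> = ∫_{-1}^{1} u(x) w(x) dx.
g(x) = -18*x^2/7 + 24*x/5 + 79/35

The best approximation g ∈ W is the orthogonal projection of f onto W. Writing g = a_0 + a_1 x + a_2 x^2, the coefficients solve the normal equations G · a = b where
  G_{ij} = <φ_i, φ_j> and b_i = <f, φ_i>, with φ_0 = 1, φ_1 = x, φ_2 = x^2.
G =
  [2, 0, 2/3]
  [0, 2/3, 0]
  [2/3, 0, 2/5],
b = (14/5, 16/5, 10/21).
Solving gives a_0 = 79/35, a_1 = 24/5, a_2 = -18/7, so
  g(x) = -18*x^2/7 + 24*x/5 + 79/35.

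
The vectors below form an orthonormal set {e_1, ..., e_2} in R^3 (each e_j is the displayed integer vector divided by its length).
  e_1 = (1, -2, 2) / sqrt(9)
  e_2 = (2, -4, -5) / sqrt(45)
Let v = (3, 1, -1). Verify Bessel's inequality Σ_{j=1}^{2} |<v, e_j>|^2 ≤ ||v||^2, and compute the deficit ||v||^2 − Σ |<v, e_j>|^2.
Σ |<v, e_j>|^2 = 6/5; ||v||^2 = 11; deficit = 49/5

Write each e_j = u_j / sqrt(<u_j, u_j>) where u_j is the displayed integer vector. Then <v, e_j> = <v, u_j> / sqrt(<u_j, u_j>), so |<v, e_j>|^2 = <v, u_j>^2 / <u_j, u_j>.
Coefficients: <v, e_1> = -1/sqrt(9), <v, e_2> = 7/sqrt(45).
Square and sum: Σ |<v, e_j>|^2 = 6/5.
Compute ||v||^2 = v·v = 11.
Deficit = 11 − 6/5 = 49/5 ≥ 0, confirming Bessel's inequality. (The deficit equals ||v − Σ <v,e_j> e_j||^2, the squared distance from v to span{e_j}.)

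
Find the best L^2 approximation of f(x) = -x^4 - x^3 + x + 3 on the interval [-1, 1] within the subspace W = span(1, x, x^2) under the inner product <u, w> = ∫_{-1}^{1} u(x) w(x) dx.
g(x) = -6*x^2/7 + 2*x/5 + 108/35

The best approximation g ∈ W is the orthogonal projection of f onto W. Writing g = a_0 + a_1 x + a_2 x^2, the coefficients solve the normal equations G · a = b where
  G_{ij} = <φ_i, φ_j> and b_i = <f, φ_i>, with φ_0 = 1, φ_1 = x, φ_2 = x^2.
G =
  [2, 0, 2/3]
  [0, 2/3, 0]
  [2/3, 0, 2/5],
b = (28/5, 4/15, 12/7).
Solving gives a_0 = 108/35, a_1 = 2/5, a_2 = -6/7, so
  g(x) = -6*x^2/7 + 2*x/5 + 108/35.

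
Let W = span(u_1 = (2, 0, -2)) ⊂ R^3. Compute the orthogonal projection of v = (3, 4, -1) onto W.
proj_W(v) = (2, 0, -2)

Set up U = [u_1 | ... | u_1] ∈ R^(3×1). The projector onto W = col(U) is P = U (U^T U)^(-1) U^T.
Compute U^T U =
  [8],
and U^T v = (8).
Solve U^T U · c = U^T v for the coefficients: c = (1). The projection is proj_W(v) = U c.
Check: (v - proj_W(v)) · u_1 = 0  (should be 0).
Result: proj_W(v) = (2, 0, -2).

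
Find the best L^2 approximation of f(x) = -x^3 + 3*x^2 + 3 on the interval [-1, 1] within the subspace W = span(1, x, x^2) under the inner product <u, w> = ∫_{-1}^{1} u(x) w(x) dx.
g(x) = 3*x^2 - 3*x/5 + 3

The best approximation g ∈ W is the orthogonal projection of f onto W. Writing g = a_0 + a_1 x + a_2 x^2, the coefficients solve the normal equations G · a = b where
  G_{ij} = <φ_i, φ_j> and b_i = <f, φ_i>, with φ_0 = 1, φ_1 = x, φ_2 = x^2.
G =
  [2, 0, 2/3]
  [0, 2/3, 0]
  [2/3, 0, 2/5],
b = (8, -2/5, 16/5).
Solving gives a_0 = 3, a_1 = -3/5, a_2 = 3, so
  g(x) = 3*x^2 - 3*x/5 + 3.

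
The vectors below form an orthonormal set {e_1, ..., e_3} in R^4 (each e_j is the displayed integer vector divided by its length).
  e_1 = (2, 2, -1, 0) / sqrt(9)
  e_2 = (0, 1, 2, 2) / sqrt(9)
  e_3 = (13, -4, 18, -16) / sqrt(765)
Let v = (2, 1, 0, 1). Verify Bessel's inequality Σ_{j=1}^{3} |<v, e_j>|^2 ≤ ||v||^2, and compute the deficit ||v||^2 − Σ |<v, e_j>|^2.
Σ |<v, e_j>|^2 = 429/85; ||v||^2 = 6; deficit = 81/85

Write each e_j = u_j / sqrt(<u_j, u_j>) where u_j is the displayed integer vector. Then <v, e_j> = <v, u_j> / sqrt(<u_j, u_j>), so |<v, e_j>|^2 = <v, u_j>^2 / <u_j, u_j>.
Coefficients: <v, e_1> = 6/sqrt(9), <v, e_2> = 3/sqrt(9), <v, e_3> = 6/sqrt(765).
Square and sum: Σ |<v, e_j>|^2 = 429/85.
Compute ||v||^2 = v·v = 6.
Deficit = 6 − 429/85 = 81/85 ≥ 0, confirming Bessel's inequality. (The deficit equals ||v − Σ <v,e_j> e_j||^2, the squared distance from v to span{e_j}.)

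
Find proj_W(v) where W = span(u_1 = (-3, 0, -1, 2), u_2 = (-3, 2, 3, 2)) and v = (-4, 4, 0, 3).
proj_W(v) = (-49/11, 46/33, 43/33, 98/33)

Set up U = [u_1 | ... | u_2] ∈ R^(4×2). The projector onto W = col(U) is P = U (U^T U)^(-1) U^T.
Compute U^T U =
  [14, 10]
  [10, 26],
and U^T v = (18, 26).
Solve U^T U · c = U^T v for the coefficients: c = (26/33, 23/33). The projection is proj_W(v) = U c.
Check: (v - proj_W(v)) · u_1 = 0  (should be 0).
Check: (v - proj_W(v)) · u_2 = 0  (should be 0).
Result: proj_W(v) = (-49/11, 46/33, 43/33, 98/33).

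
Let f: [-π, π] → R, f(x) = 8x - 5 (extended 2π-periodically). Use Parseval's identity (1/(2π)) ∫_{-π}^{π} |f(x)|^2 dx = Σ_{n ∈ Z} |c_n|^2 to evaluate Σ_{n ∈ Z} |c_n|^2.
Σ |c_n|^2 = 64π^2/3 + 25

Expand and integrate term by term over [-π, π]:
  ∫ (8x)^2 dx = 64·(2π^3/3); ∫ 2·8·(-5)·x dx = 0 (odd integrand); ∫ (-5)^2 dx = 25·2π.
So (1/(2π)) ∫_{-π}^{π} (8x - 5)^2 dx = 64π^2/3 + 25 = 64π^2/3 + 25.
Parseval ⇒ Σ |c_n|^2 = 64π^2/3 + 25.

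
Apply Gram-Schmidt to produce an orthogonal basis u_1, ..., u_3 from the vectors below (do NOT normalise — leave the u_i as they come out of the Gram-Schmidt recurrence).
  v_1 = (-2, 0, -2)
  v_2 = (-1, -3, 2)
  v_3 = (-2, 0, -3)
Orthogonal basis:
  u_1 = (-2, 0, -2)
  u_2 = (-3/2, -3, 3/2)
  u_3 = (1/3, -1/3, -1/3)

Apply the Gram-Schmidt recurrence
  u_1 = v_1
  u_i = v_i − Σ_{j<i} ((v_i · u_j) / (u_j · u_j)) · u_j.

Step by step this gives:
  u_1 = (-2, 0, -2)
  u_2 = (-3/2, -3, 3/2)
  u_3 = (1/3, -1/3, -1/3)

Orthogonality check:
  u_2 · u_1 = 0 (should be 0)
  u_3 · u_1 = 0 (should be 0)
  u_3 · u_2 = 0 (should be 0)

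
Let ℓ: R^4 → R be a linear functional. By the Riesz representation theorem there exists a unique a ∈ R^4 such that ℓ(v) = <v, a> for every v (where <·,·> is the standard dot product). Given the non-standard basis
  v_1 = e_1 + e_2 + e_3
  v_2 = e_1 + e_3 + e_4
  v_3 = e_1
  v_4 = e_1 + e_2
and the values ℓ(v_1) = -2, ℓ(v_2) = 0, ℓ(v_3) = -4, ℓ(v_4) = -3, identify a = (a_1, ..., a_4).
a = (-4, 1, 1, 3)

Write a = (a_1, ..., a_4) in the standard basis. For each basis vector v_i, ℓ(v_i) = <v_i, a> is a linear equation in the a_j's. Collect the n equations into a matrix system V a = ℓ, where row i of V is v_i (expressed in the standard basis). Since V is invertible (lower-triangular with 1s on the diagonal, up to permutation), solve by back-substitution:
  V =
[[1, 1, 1, 0],
 [1, 0, 1, 1],
 [1, 0, 0, 0],
 [1, 1, 0, 0]]
  V a = (-2, 0, -4, -3)
Solving gives a = (-4, 1, 1, 3).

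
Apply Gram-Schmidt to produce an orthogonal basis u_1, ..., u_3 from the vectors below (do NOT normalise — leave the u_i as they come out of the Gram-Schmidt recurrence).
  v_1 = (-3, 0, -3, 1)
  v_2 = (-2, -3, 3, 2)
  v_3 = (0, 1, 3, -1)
Orthogonal basis:
  u_1 = (-3, 0, -3, 1)
  u_2 = (-41/19, -3, 54/19, 39/19)
  u_3 = (-636/493, 691/493, 513/493, -369/493)

Apply the Gram-Schmidt recurrence
  u_1 = v_1
  u_i = v_i − Σ_{j<i} ((v_i · u_j) / (u_j · u_j)) · u_j.

Step by step this gives:
  u_1 = (-3, 0, -3, 1)
  u_2 = (-41/19, -3, 54/19, 39/19)
  u_3 = (-636/493, 691/493, 513/493, -369/493)

Orthogonality check:
  u_2 · u_1 = 0 (should be 0)
  u_3 · u_1 = 0 (should be 0)
  u_3 · u_2 = 0 (should be 0)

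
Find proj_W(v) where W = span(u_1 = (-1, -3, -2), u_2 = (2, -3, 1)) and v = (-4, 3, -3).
proj_W(v) = (-4, 3, -3)

Set up U = [u_1 | ... | u_2] ∈ R^(3×2). The projector onto W = col(U) is P = U (U^T U)^(-1) U^T.
Compute U^T U =
  [14, 5]
  [5, 14],
and U^T v = (1, -20).
Solve U^T U · c = U^T v for the coefficients: c = (2/3, -5/3). The projection is proj_W(v) = U c.
Check: (v - proj_W(v)) · u_1 = 0  (should be 0).
Check: (v - proj_W(v)) · u_2 = 0  (should be 0).
Result: proj_W(v) = (-4, 3, -3).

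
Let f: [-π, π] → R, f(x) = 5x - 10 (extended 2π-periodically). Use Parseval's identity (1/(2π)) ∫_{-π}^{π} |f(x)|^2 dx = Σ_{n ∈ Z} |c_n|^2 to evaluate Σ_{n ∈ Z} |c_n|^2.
Σ |c_n|^2 = 25π^2/3 + 100

Expand and integrate term by term over [-π, π]:
  ∫ (5x)^2 dx = 25·(2π^3/3); ∫ 2·5·(-10)·x dx = 0 (odd integrand); ∫ (-10)^2 dx = 100·2π.
So (1/(2π)) ∫_{-π}^{π} (5x - 10)^2 dx = 25π^2/3 + 100 = 25π^2/3 + 100.
Parseval ⇒ Σ |c_n|^2 = 25π^2/3 + 100.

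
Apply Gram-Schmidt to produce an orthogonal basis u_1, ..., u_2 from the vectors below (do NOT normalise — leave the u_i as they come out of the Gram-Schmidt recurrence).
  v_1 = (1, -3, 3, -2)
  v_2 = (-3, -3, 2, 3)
Orthogonal basis:
  u_1 = (1, -3, 3, -2)
  u_2 = (-75/23, -51/23, 28/23, 81/23)

Apply the Gram-Schmidt recurrence
  u_1 = v_1
  u_i = v_i − Σ_{j<i} ((v_i · u_j) / (u_j · u_j)) · u_j.

Step by step this gives:
  u_1 = (1, -3, 3, -2)
  u_2 = (-75/23, -51/23, 28/23, 81/23)

Orthogonality check:
  u_2 · u_1 = 0 (should be 0)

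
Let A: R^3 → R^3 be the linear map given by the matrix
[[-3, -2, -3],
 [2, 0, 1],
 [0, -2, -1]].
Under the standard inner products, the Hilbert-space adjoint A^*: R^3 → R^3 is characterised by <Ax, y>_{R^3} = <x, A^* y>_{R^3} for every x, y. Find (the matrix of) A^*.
A^* = A^T =
[[-3, 2, 0],
 [-2, 0, -2],
 [-3, 1, -1]]

For real matrices with standard dot products, the defining identity <Ax, y> = <x, A^* y> gives (Ax)^T y = x^T (A^*) y, i.e. x^T A^T y = x^T (A^*) y. Since this holds for all x, y, we must have A^* = A^T. Therefore
A^* =
[[-3, 2, 0],
 [-2, 0, -2],
 [-3, 1, -1]].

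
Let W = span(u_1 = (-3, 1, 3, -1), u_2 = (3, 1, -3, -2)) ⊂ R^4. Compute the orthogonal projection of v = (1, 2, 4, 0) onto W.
proj_W(v) = (-369/235, 173/235, 369/235, -198/235)

Set up U = [u_1 | ... | u_2] ∈ R^(4×2). The projector onto W = col(U) is P = U (U^T U)^(-1) U^T.
Compute U^T U =
  [20, -15]
  [-15, 23],
and U^T v = (11, -7).
Solve U^T U · c = U^T v for the coefficients: c = (148/235, 5/47). The projection is proj_W(v) = U c.
Check: (v - proj_W(v)) · u_1 = 0  (should be 0).
Check: (v - proj_W(v)) · u_2 = 0  (should be 0).
Result: proj_W(v) = (-369/235, 173/235, 369/235, -198/235).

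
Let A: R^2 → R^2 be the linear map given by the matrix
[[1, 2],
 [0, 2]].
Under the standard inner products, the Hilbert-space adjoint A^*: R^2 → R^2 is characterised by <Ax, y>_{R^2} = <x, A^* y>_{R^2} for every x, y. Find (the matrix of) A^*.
A^* = A^T =
[[1, 0],
 [2, 2]]

For real matrices with standard dot products, the defining identity <Ax, y> = <x, A^* y> gives (Ax)^T y = x^T (A^*) y, i.e. x^T A^T y = x^T (A^*) y. Since this holds for all x, y, we must have A^* = A^T. Therefore
A^* =
[[1, 0],
 [2, 2]].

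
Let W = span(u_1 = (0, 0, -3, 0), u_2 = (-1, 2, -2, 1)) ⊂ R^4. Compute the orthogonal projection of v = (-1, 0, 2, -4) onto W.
proj_W(v) = (1/2, -1, 2, -1/2)

Set up U = [u_1 | ... | u_2] ∈ R^(4×2). The projector onto W = col(U) is P = U (U^T U)^(-1) U^T.
Compute U^T U =
  [9, 6]
  [6, 10],
and U^T v = (-6, -7).
Solve U^T U · c = U^T v for the coefficients: c = (-1/3, -1/2). The projection is proj_W(v) = U c.
Check: (v - proj_W(v)) · u_1 = 0  (should be 0).
Check: (v - proj_W(v)) · u_2 = 0  (should be 0).
Result: proj_W(v) = (1/2, -1, 2, -1/2).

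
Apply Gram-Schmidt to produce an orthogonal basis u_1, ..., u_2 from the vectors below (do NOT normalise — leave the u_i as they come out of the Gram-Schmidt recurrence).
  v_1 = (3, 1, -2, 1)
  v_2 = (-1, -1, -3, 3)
Orthogonal basis:
  u_1 = (3, 1, -2, 1)
  u_2 = (-2, -4/3, -7/3, 8/3)

Apply the Gram-Schmidt recurrence
  u_1 = v_1
  u_i = v_i − Σ_{j<i} ((v_i · u_j) / (u_j · u_j)) · u_j.

Step by step this gives:
  u_1 = (3, 1, -2, 1)
  u_2 = (-2, -4/3, -7/3, 8/3)

Orthogonality check:
  u_2 · u_1 = 0 (should be 0)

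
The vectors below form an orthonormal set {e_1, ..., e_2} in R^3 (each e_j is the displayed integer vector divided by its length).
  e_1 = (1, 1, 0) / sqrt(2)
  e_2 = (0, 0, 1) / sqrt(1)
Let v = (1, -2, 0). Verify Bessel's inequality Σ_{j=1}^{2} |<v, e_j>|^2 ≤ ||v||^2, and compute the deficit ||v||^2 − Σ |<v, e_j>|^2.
Σ |<v, e_j>|^2 = 1/2; ||v||^2 = 5; deficit = 9/2

Write each e_j = u_j / sqrt(<u_j, u_j>) where u_j is the displayed integer vector. Then <v, e_j> = <v, u_j> / sqrt(<u_j, u_j>), so |<v, e_j>|^2 = <v, u_j>^2 / <u_j, u_j>.
Coefficients: <v, e_1> = -1/sqrt(2), <v, e_2> = 0/sqrt(1).
Square and sum: Σ |<v, e_j>|^2 = 1/2.
Compute ||v||^2 = v·v = 5.
Deficit = 5 − 1/2 = 9/2 ≥ 0, confirming Bessel's inequality. (The deficit equals ||v − Σ <v,e_j> e_j||^2, the squared distance from v to span{e_j}.)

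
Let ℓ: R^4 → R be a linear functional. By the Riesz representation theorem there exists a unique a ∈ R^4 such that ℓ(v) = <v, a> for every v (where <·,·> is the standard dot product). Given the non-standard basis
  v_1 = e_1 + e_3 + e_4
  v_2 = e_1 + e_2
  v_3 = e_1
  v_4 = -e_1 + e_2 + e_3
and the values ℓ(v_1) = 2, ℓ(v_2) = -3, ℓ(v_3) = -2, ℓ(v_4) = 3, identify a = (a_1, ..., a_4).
a = (-2, -1, 2, 2)

Write a = (a_1, ..., a_4) in the standard basis. For each basis vector v_i, ℓ(v_i) = <v_i, a> is a linear equation in the a_j's. Collect the n equations into a matrix system V a = ℓ, where row i of V is v_i (expressed in the standard basis). Since V is invertible (lower-triangular with 1s on the diagonal, up to permutation), solve by back-substitution:
  V =
[[1, 0, 1, 1],
 [1, 1, 0, 0],
 [1, 0, 0, 0],
 [-1, 1, 1, 0]]
  V a = (2, -3, -2, 3)
Solving gives a = (-2, -1, 2, 2).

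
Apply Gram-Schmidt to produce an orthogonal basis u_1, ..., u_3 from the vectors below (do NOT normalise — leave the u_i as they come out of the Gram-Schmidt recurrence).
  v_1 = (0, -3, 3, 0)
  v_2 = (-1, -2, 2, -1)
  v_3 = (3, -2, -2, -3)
Orthogonal basis:
  u_1 = (0, -3, 3, 0)
  u_2 = (-1, 0, 0, -1)
  u_3 = (3, -2, -2, -3)

Apply the Gram-Schmidt recurrence
  u_1 = v_1
  u_i = v_i − Σ_{j<i} ((v_i · u_j) / (u_j · u_j)) · u_j.

Step by step this gives:
  u_1 = (0, -3, 3, 0)
  u_2 = (-1, 0, 0, -1)
  u_3 = (3, -2, -2, -3)

Orthogonality check:
  u_2 · u_1 = 0 (should be 0)
  u_3 · u_1 = 0 (should be 0)
  u_3 · u_2 = 0 (should be 0)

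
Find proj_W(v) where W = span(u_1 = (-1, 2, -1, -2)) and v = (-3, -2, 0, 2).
proj_W(v) = (1/2, -1, 1/2, 1)

Set up U = [u_1 | ... | u_1] ∈ R^(4×1). The projector onto W = col(U) is P = U (U^T U)^(-1) U^T.
Compute U^T U =
  [10],
and U^T v = (-5).
Solve U^T U · c = U^T v for the coefficients: c = (-1/2). The projection is proj_W(v) = U c.
Check: (v - proj_W(v)) · u_1 = 0  (should be 0).
Result: proj_W(v) = (1/2, -1, 1/2, 1).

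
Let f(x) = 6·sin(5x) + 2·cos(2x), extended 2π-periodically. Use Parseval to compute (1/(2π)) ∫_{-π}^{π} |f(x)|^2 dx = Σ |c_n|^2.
Σ |c_n|^2 = 20

Expand |f|^2 and use orthogonality of {sin(nx), cos(mx)} on [-π, π]:
  ∫_{-π}^{π} sin(nx)^2 dx = π, ∫ cos(mx)^2 dx = π, and cross terms integrate to 0.
So ∫_{-π}^{π} f(x)^2 dx = 6^2 · π + 2^2 · π = (36 + 4)π.
Divide by 2π: (36 + 4)/2 = 20.
By Parseval, this equals Σ |c_n|^2.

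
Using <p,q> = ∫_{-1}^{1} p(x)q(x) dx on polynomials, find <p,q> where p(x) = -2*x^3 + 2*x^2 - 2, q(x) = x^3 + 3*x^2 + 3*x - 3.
<p,q> = 24/7

Expand the product: p(x)·q(x) = -2*x^6 - 4*x^5 + 10*x^3 - 12*x^2 - 6*x + 6.
∫_{-1}^{1} of each monomial x^k gives [2/(k+1) if k even, 0 if k odd]. Integrating term-by-term (or equivalently evaluating the antiderivative F(x) = -2*x^7/7 - 2*x^6/3 + 5*x^4/2 - 4*x^3 - 3*x^2 + 6*x at the endpoints):
  F(1) − F(−1) = 23/42 − (-121/42) = 24/7.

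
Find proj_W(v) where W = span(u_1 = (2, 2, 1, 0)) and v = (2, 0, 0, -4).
proj_W(v) = (8/9, 8/9, 4/9, 0)

Set up U = [u_1 | ... | u_1] ∈ R^(4×1). The projector onto W = col(U) is P = U (U^T U)^(-1) U^T.
Compute U^T U =
  [9],
and U^T v = (4).
Solve U^T U · c = U^T v for the coefficients: c = (4/9). The projection is proj_W(v) = U c.
Check: (v - proj_W(v)) · u_1 = 0  (should be 0).
Result: proj_W(v) = (8/9, 8/9, 4/9, 0).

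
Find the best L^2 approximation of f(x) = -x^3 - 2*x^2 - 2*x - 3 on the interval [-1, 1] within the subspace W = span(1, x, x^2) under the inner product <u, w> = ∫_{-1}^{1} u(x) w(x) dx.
g(x) = -2*x^2 - 13*x/5 - 3

The best approximation g ∈ W is the orthogonal projection of f onto W. Writing g = a_0 + a_1 x + a_2 x^2, the coefficients solve the normal equations G · a = b where
  G_{ij} = <φ_i, φ_j> and b_i = <f, φ_i>, with φ_0 = 1, φ_1 = x, φ_2 = x^2.
G =
  [2, 0, 2/3]
  [0, 2/3, 0]
  [2/3, 0, 2/5],
b = (-22/3, -26/15, -14/5).
Solving gives a_0 = -3, a_1 = -13/5, a_2 = -2, so
  g(x) = -2*x^2 - 13*x/5 - 3.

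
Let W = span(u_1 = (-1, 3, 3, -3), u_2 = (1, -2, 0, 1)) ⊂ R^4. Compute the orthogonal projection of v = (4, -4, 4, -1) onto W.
proj_W(v) = (97/34, -71/17, 78/17, -7/34)

Set up U = [u_1 | ... | u_2] ∈ R^(4×2). The projector onto W = col(U) is P = U (U^T U)^(-1) U^T.
Compute U^T U =
  [28, -10]
  [-10, 6],
and U^T v = (-1, 11).
Solve U^T U · c = U^T v for the coefficients: c = (26/17, 149/34). The projection is proj_W(v) = U c.
Check: (v - proj_W(v)) · u_1 = 0  (should be 0).
Check: (v - proj_W(v)) · u_2 = 0  (should be 0).
Result: proj_W(v) = (97/34, -71/17, 78/17, -7/34).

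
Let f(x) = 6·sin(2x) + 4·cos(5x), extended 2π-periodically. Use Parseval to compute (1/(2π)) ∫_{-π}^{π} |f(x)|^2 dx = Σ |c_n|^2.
Σ |c_n|^2 = 26

Expand |f|^2 and use orthogonality of {sin(nx), cos(mx)} on [-π, π]:
  ∫_{-π}^{π} sin(nx)^2 dx = π, ∫ cos(mx)^2 dx = π, and cross terms integrate to 0.
So ∫_{-π}^{π} f(x)^2 dx = 6^2 · π + 4^2 · π = (36 + 16)π.
Divide by 2π: (36 + 16)/2 = 26.
By Parseval, this equals Σ |c_n|^2.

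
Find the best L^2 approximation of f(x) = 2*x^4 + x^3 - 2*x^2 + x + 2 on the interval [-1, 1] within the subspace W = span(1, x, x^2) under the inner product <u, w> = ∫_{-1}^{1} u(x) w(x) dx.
g(x) = -2*x^2/7 + 8*x/5 + 64/35

The best approximation g ∈ W is the orthogonal projection of f onto W. Writing g = a_0 + a_1 x + a_2 x^2, the coefficients solve the normal equations G · a = b where
  G_{ij} = <φ_i, φ_j> and b_i = <f, φ_i>, with φ_0 = 1, φ_1 = x, φ_2 = x^2.
G =
  [2, 0, 2/3]
  [0, 2/3, 0]
  [2/3, 0, 2/5],
b = (52/15, 16/15, 116/105).
Solving gives a_0 = 64/35, a_1 = 8/5, a_2 = -2/7, so
  g(x) = -2*x^2/7 + 8*x/5 + 64/35.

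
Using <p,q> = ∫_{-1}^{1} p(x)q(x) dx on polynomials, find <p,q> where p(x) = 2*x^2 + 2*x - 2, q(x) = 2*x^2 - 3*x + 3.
<p,q> = -196/15

Expand the product: p(x)·q(x) = 4*x^4 - 2*x^3 - 4*x^2 + 12*x - 6.
∫_{-1}^{1} of each monomial x^k gives [2/(k+1) if k even, 0 if k odd]. Integrating term-by-term (or equivalently evaluating the antiderivative F(x) = 4*x^5/5 - x^4/2 - 4*x^3/3 + 6*x^2 - 6*x at the endpoints):
  F(1) − F(−1) = -31/30 − (361/30) = -196/15.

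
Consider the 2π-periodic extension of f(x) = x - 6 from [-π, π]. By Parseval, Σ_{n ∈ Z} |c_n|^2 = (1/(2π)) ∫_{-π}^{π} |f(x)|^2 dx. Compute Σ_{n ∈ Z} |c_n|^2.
Σ |c_n|^2 = π^2/3 + 36

Expand and integrate term by term over [-π, π]:
  ∫ (x)^2 dx = 1·(2π^3/3); ∫ 2·1·(-6)·x dx = 0 (odd integrand); ∫ (-6)^2 dx = 36·2π.
So (1/(2π)) ∫_{-π}^{π} (x - 6)^2 dx = 1π^2/3 + 36 = π^2/3 + 36.
Parseval ⇒ Σ |c_n|^2 = π^2/3 + 36.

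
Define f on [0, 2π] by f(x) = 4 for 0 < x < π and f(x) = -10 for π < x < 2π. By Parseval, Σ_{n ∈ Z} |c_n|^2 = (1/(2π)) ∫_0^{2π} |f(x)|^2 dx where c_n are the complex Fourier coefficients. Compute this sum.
Σ |c_n|^2 = 58

Parseval equates the L^2 energy of f (normalised by 1/(2π)) with the ℓ^2 sum of its Fourier coefficients: (1/(2π)) ∫_0^{2π} |f|^2 = Σ |c_n|^2.
Compute the left side: (1/(2π)) [∫_0^π 4^2 dx + ∫_π^{2π} (-10)^2 dx] = (1/(2π)) · (16π + 100π) = (16 + 100)/2 = 58.
So Σ_{n ∈ Z} |c_n|^2 = 58.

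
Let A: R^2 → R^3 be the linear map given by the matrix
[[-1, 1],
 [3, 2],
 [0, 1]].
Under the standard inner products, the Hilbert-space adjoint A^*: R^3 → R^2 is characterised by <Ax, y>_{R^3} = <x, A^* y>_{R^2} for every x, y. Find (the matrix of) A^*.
A^* = A^T =
[[-1, 3, 0],
 [1, 2, 1]]

For real matrices with standard dot products, the defining identity <Ax, y> = <x, A^* y> gives (Ax)^T y = x^T (A^*) y, i.e. x^T A^T y = x^T (A^*) y. Since this holds for all x, y, we must have A^* = A^T. Therefore
A^* =
[[-1, 3, 0],
 [1, 2, 1]].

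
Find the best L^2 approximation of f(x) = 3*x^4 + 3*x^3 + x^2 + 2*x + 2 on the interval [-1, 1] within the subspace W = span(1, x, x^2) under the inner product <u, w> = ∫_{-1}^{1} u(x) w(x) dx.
g(x) = 25*x^2/7 + 19*x/5 + 61/35

The best approximation g ∈ W is the orthogonal projection of f onto W. Writing g = a_0 + a_1 x + a_2 x^2, the coefficients solve the normal equations G · a = b where
  G_{ij} = <φ_i, φ_j> and b_i = <f, φ_i>, with φ_0 = 1, φ_1 = x, φ_2 = x^2.
G =
  [2, 0, 2/3]
  [0, 2/3, 0]
  [2/3, 0, 2/5],
b = (88/15, 38/15, 272/105).
Solving gives a_0 = 61/35, a_1 = 19/5, a_2 = 25/7, so
  g(x) = 25*x^2/7 + 19*x/5 + 61/35.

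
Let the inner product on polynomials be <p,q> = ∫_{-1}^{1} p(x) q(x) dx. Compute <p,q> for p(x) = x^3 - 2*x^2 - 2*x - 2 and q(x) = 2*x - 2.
<p,q> = 44/5

Expand the product: p(x)·q(x) = 2*x^4 - 6*x^3 + 4.
∫_{-1}^{1} of each monomial x^k gives [2/(k+1) if k even, 0 if k odd]. Integrating term-by-term (or equivalently evaluating the antiderivative F(x) = 2*x^5/5 - 3*x^4/2 + 4*x at the endpoints):
  F(1) − F(−1) = 29/10 − (-59/10) = 44/5.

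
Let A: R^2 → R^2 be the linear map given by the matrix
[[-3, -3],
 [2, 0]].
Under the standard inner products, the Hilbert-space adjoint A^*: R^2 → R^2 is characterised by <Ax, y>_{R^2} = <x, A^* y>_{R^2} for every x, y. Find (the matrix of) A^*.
A^* = A^T =
[[-3, 2],
 [-3, 0]]

For real matrices with standard dot products, the defining identity <Ax, y> = <x, A^* y> gives (Ax)^T y = x^T (A^*) y, i.e. x^T A^T y = x^T (A^*) y. Since this holds for all x, y, we must have A^* = A^T. Therefore
A^* =
[[-3, 2],
 [-3, 0]].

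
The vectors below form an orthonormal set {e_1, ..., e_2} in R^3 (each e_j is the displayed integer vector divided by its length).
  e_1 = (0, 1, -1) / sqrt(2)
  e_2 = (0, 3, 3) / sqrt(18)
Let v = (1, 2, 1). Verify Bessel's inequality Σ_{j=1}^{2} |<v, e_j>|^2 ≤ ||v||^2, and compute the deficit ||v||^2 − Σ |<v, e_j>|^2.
Σ |<v, e_j>|^2 = 5; ||v||^2 = 6; deficit = 1

Write each e_j = u_j / sqrt(<u_j, u_j>) where u_j is the displayed integer vector. Then <v, e_j> = <v, u_j> / sqrt(<u_j, u_j>), so |<v, e_j>|^2 = <v, u_j>^2 / <u_j, u_j>.
Coefficients: <v, e_1> = 1/sqrt(2), <v, e_2> = 9/sqrt(18).
Square and sum: Σ |<v, e_j>|^2 = 5.
Compute ||v||^2 = v·v = 6.
Deficit = 6 − 5 = 1 ≥ 0, confirming Bessel's inequality. (The deficit equals ||v − Σ <v,e_j> e_j||^2, the squared distance from v to span{e_j}.)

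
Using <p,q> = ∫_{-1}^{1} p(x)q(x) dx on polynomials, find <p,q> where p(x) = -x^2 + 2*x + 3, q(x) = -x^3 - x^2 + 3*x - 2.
<p,q> = -136/15

Expand the product: p(x)·q(x) = x^5 - x^4 - 8*x^3 + 5*x^2 + 5*x - 6.
∫_{-1}^{1} of each monomial x^k gives [2/(k+1) if k even, 0 if k odd]. Integrating term-by-term (or equivalently evaluating the antiderivative F(x) = x^6/6 - x^5/5 - 2*x^4 + 5*x^3/3 + 5*x^2/2 - 6*x at the endpoints):
  F(1) − F(−1) = -58/15 − (26/5) = -136/15.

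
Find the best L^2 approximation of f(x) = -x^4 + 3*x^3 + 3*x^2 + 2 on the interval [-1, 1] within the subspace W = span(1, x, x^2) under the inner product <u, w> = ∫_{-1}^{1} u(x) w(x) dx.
g(x) = 15*x^2/7 + 9*x/5 + 73/35

The best approximation g ∈ W is the orthogonal projection of f onto W. Writing g = a_0 + a_1 x + a_2 x^2, the coefficients solve the normal equations G · a = b where
  G_{ij} = <φ_i, φ_j> and b_i = <f, φ_i>, with φ_0 = 1, φ_1 = x, φ_2 = x^2.
G =
  [2, 0, 2/3]
  [0, 2/3, 0]
  [2/3, 0, 2/5],
b = (28/5, 6/5, 236/105).
Solving gives a_0 = 73/35, a_1 = 9/5, a_2 = 15/7, so
  g(x) = 15*x^2/7 + 9*x/5 + 73/35.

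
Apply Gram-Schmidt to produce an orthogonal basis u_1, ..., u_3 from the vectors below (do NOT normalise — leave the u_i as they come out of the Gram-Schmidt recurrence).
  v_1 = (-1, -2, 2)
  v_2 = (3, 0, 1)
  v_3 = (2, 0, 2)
Orthogonal basis:
  u_1 = (-1, -2, 2)
  u_2 = (26/9, -2/9, 11/9)
  u_3 = (-16/89, 56/89, 48/89)

Apply the Gram-Schmidt recurrence
  u_1 = v_1
  u_i = v_i − Σ_{j<i} ((v_i · u_j) / (u_j · u_j)) · u_j.

Step by step this gives:
  u_1 = (-1, -2, 2)
  u_2 = (26/9, -2/9, 11/9)
  u_3 = (-16/89, 56/89, 48/89)

Orthogonality check:
  u_2 · u_1 = 0 (should be 0)
  u_3 · u_1 = 0 (should be 0)
  u_3 · u_2 = 0 (should be 0)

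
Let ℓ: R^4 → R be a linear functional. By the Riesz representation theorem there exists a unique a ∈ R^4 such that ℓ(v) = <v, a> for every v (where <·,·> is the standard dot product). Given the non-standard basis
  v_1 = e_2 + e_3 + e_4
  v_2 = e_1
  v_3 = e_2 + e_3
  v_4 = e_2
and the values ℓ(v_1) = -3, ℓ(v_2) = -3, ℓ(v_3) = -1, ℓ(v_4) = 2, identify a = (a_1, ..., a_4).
a = (-3, 2, -3, -2)

Write a = (a_1, ..., a_4) in the standard basis. For each basis vector v_i, ℓ(v_i) = <v_i, a> is a linear equation in the a_j's. Collect the n equations into a matrix system V a = ℓ, where row i of V is v_i (expressed in the standard basis). Since V is invertible (lower-triangular with 1s on the diagonal, up to permutation), solve by back-substitution:
  V =
[[0, 1, 1, 1],
 [1, 0, 0, 0],
 [0, 1, 1, 0],
 [0, 1, 0, 0]]
  V a = (-3, -3, -1, 2)
Solving gives a = (-3, 2, -3, -2).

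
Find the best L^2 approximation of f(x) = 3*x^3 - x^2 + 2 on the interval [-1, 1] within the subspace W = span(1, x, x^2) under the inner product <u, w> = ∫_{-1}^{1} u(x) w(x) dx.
g(x) = -x^2 + 9*x/5 + 2

The best approximation g ∈ W is the orthogonal projection of f onto W. Writing g = a_0 + a_1 x + a_2 x^2, the coefficients solve the normal equations G · a = b where
  G_{ij} = <φ_i, φ_j> and b_i = <f, φ_i>, with φ_0 = 1, φ_1 = x, φ_2 = x^2.
G =
  [2, 0, 2/3]
  [0, 2/3, 0]
  [2/3, 0, 2/5],
b = (10/3, 6/5, 14/15).
Solving gives a_0 = 2, a_1 = 9/5, a_2 = -1, so
  g(x) = -x^2 + 9*x/5 + 2.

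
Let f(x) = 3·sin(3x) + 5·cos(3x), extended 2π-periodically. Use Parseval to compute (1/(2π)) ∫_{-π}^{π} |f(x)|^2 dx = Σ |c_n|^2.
Σ |c_n|^2 = 17

Expand |f|^2 and use orthogonality of {sin(nx), cos(mx)} on [-π, π]:
  ∫_{-π}^{π} sin(nx)^2 dx = π, ∫ cos(mx)^2 dx = π, and cross terms integrate to 0.
So ∫_{-π}^{π} f(x)^2 dx = 3^2 · π + 5^2 · π = (9 + 25)π.
Divide by 2π: (9 + 25)/2 = 17.
By Parseval, this equals Σ |c_n|^2.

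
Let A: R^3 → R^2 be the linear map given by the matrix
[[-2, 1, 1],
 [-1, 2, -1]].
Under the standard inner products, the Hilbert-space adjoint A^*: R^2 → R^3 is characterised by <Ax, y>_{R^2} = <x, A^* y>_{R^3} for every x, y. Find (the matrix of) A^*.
A^* = A^T =
[[-2, -1],
 [1, 2],
 [1, -1]]

For real matrices with standard dot products, the defining identity <Ax, y> = <x, A^* y> gives (Ax)^T y = x^T (A^*) y, i.e. x^T A^T y = x^T (A^*) y. Since this holds for all x, y, we must have A^* = A^T. Therefore
A^* =
[[-2, -1],
 [1, 2],
 [1, -1]].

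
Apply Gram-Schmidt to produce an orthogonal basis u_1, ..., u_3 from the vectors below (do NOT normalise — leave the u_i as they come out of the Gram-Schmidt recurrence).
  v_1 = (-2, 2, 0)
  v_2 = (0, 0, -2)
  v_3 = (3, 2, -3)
Orthogonal basis:
  u_1 = (-2, 2, 0)
  u_2 = (0, 0, -2)
  u_3 = (5/2, 5/2, 0)

Apply the Gram-Schmidt recurrence
  u_1 = v_1
  u_i = v_i − Σ_{j<i} ((v_i · u_j) / (u_j · u_j)) · u_j.

Step by step this gives:
  u_1 = (-2, 2, 0)
  u_2 = (0, 0, -2)
  u_3 = (5/2, 5/2, 0)

Orthogonality check:
  u_2 · u_1 = 0 (should be 0)
  u_3 · u_1 = 0 (should be 0)
  u_3 · u_2 = 0 (should be 0)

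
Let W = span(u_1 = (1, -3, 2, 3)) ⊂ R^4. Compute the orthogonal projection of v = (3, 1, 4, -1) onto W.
proj_W(v) = (5/23, -15/23, 10/23, 15/23)

Set up U = [u_1 | ... | u_1] ∈ R^(4×1). The projector onto W = col(U) is P = U (U^T U)^(-1) U^T.
Compute U^T U =
  [23],
and U^T v = (5).
Solve U^T U · c = U^T v for the coefficients: c = (5/23). The projection is proj_W(v) = U c.
Check: (v - proj_W(v)) · u_1 = 0  (should be 0).
Result: proj_W(v) = (5/23, -15/23, 10/23, 15/23).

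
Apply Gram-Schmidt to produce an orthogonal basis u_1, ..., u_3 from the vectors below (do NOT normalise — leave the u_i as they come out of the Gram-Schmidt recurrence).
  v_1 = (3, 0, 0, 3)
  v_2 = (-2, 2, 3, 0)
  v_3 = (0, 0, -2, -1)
Orthogonal basis:
  u_1 = (3, 0, 0, 3)
  u_2 = (-1, 2, 3, 1)
  u_3 = (1/30, 14/15, -3/5, -1/30)

Apply the Gram-Schmidt recurrence
  u_1 = v_1
  u_i = v_i − Σ_{j<i} ((v_i · u_j) / (u_j · u_j)) · u_j.

Step by step this gives:
  u_1 = (3, 0, 0, 3)
  u_2 = (-1, 2, 3, 1)
  u_3 = (1/30, 14/15, -3/5, -1/30)

Orthogonality check:
  u_2 · u_1 = 0 (should be 0)
  u_3 · u_1 = 0 (should be 0)
  u_3 · u_2 = 0 (should be 0)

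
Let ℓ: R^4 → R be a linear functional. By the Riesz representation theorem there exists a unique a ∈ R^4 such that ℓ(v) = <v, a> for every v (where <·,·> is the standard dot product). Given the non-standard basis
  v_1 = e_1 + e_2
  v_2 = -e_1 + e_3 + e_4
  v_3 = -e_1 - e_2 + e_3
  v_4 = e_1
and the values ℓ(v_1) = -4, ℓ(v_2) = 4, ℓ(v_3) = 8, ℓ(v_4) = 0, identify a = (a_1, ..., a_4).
a = (0, -4, 4, 0)

Write a = (a_1, ..., a_4) in the standard basis. For each basis vector v_i, ℓ(v_i) = <v_i, a> is a linear equation in the a_j's. Collect the n equations into a matrix system V a = ℓ, where row i of V is v_i (expressed in the standard basis). Since V is invertible (lower-triangular with 1s on the diagonal, up to permutation), solve by back-substitution:
  V =
[[1, 1, 0, 0],
 [-1, 0, 1, 1],
 [-1, -1, 1, 0],
 [1, 0, 0, 0]]
  V a = (-4, 4, 8, 0)
Solving gives a = (0, -4, 4, 0).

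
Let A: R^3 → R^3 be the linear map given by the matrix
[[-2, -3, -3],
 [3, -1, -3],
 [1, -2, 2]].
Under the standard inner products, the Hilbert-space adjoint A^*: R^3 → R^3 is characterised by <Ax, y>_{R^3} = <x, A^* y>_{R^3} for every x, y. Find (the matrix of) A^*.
A^* = A^T =
[[-2, 3, 1],
 [-3, -1, -2],
 [-3, -3, 2]]

For real matrices with standard dot products, the defining identity <Ax, y> = <x, A^* y> gives (Ax)^T y = x^T (A^*) y, i.e. x^T A^T y = x^T (A^*) y. Since this holds for all x, y, we must have A^* = A^T. Therefore
A^* =
[[-2, 3, 1],
 [-3, -1, -2],
 [-3, -3, 2]].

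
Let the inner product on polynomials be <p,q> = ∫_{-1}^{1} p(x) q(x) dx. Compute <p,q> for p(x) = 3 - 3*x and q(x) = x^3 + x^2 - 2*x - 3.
<p,q> = -66/5

Expand the product: p(x)·q(x) = -3*x^4 + 9*x^2 + 3*x - 9.
∫_{-1}^{1} of each monomial x^k gives [2/(k+1) if k even, 0 if k odd]. Integrating term-by-term (or equivalently evaluating the antiderivative F(x) = -3*x^5/5 + 3*x^3 + 3*x^2/2 - 9*x at the endpoints):
  F(1) − F(−1) = -51/10 − (81/10) = -66/5.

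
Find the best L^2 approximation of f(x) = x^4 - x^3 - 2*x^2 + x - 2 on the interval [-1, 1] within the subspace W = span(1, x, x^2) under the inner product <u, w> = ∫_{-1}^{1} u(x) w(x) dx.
g(x) = -8*x^2/7 + 2*x/5 - 73/35

The best approximation g ∈ W is the orthogonal projection of f onto W. Writing g = a_0 + a_1 x + a_2 x^2, the coefficients solve the normal equations G · a = b where
  G_{ij} = <φ_i, φ_j> and b_i = <f, φ_i>, with φ_0 = 1, φ_1 = x, φ_2 = x^2.
G =
  [2, 0, 2/3]
  [0, 2/3, 0]
  [2/3, 0, 2/5],
b = (-74/15, 4/15, -194/105).
Solving gives a_0 = -73/35, a_1 = 2/5, a_2 = -8/7, so
  g(x) = -8*x^2/7 + 2*x/5 - 73/35.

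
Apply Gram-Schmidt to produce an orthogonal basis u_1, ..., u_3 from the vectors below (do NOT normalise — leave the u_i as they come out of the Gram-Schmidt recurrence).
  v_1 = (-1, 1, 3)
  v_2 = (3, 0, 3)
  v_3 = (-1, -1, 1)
Orthogonal basis:
  u_1 = (-1, 1, 3)
  u_2 = (39/11, -6/11, 15/11)
  u_3 = (-1/3, -4/3, 1/3)

Apply the Gram-Schmidt recurrence
  u_1 = v_1
  u_i = v_i − Σ_{j<i} ((v_i · u_j) / (u_j · u_j)) · u_j.

Step by step this gives:
  u_1 = (-1, 1, 3)
  u_2 = (39/11, -6/11, 15/11)
  u_3 = (-1/3, -4/3, 1/3)

Orthogonality check:
  u_2 · u_1 = 0 (should be 0)
  u_3 · u_1 = 0 (should be 0)
  u_3 · u_2 = 0 (should be 0)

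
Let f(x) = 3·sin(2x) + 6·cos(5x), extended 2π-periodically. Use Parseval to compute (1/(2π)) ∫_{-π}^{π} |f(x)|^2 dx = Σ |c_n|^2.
Σ |c_n|^2 = 45/2

Expand |f|^2 and use orthogonality of {sin(nx), cos(mx)} on [-π, π]:
  ∫_{-π}^{π} sin(nx)^2 dx = π, ∫ cos(mx)^2 dx = π, and cross terms integrate to 0.
So ∫_{-π}^{π} f(x)^2 dx = 3^2 · π + 6^2 · π = (9 + 36)π.
Divide by 2π: (9 + 36)/2 = 45/2.
By Parseval, this equals Σ |c_n|^2.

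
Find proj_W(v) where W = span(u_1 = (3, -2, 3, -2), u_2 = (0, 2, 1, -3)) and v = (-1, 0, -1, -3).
proj_W(v) = (-40/113, 496/339, 88/339, -544/339)

Set up U = [u_1 | ... | u_2] ∈ R^(4×2). The projector onto W = col(U) is P = U (U^T U)^(-1) U^T.
Compute U^T U =
  [26, 5]
  [5, 14],
and U^T v = (0, 8).
Solve U^T U · c = U^T v for the coefficients: c = (-40/339, 208/339). The projection is proj_W(v) = U c.
Check: (v - proj_W(v)) · u_1 = 0  (should be 0).
Check: (v - proj_W(v)) · u_2 = 0  (should be 0).
Result: proj_W(v) = (-40/113, 496/339, 88/339, -544/339).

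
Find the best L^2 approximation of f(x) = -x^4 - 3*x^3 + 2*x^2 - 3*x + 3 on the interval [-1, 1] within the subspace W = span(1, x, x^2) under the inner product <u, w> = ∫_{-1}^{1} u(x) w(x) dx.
g(x) = 8*x^2/7 - 24*x/5 + 108/35

The best approximation g ∈ W is the orthogonal projection of f onto W. Writing g = a_0 + a_1 x + a_2 x^2, the coefficients solve the normal equations G · a = b where
  G_{ij} = <φ_i, φ_j> and b_i = <f, φ_i>, with φ_0 = 1, φ_1 = x, φ_2 = x^2.
G =
  [2, 0, 2/3]
  [0, 2/3, 0]
  [2/3, 0, 2/5],
b = (104/15, -16/5, 88/35).
Solving gives a_0 = 108/35, a_1 = -24/5, a_2 = 8/7, so
  g(x) = 8*x^2/7 - 24*x/5 + 108/35.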